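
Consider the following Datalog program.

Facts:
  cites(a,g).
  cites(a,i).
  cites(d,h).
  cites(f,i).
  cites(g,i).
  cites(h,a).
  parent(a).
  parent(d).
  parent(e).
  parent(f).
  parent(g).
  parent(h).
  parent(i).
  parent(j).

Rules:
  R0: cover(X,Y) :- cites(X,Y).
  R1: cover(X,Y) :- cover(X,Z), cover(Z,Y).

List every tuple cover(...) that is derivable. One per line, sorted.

round 1: derive cover(a,g) via R0 from cites(a,g)
round 1: derive cover(a,i) via R0 from cites(a,i)
round 1: derive cover(d,h) via R0 from cites(d,h)
round 1: derive cover(f,i) via R0 from cites(f,i)
round 1: derive cover(g,i) via R0 from cites(g,i)
round 1: derive cover(h,a) via R0 from cites(h,a)
round 2: derive cover(d,a) via R1 from cover(d,h), cover(h,a)
round 2: derive cover(h,g) via R1 from cover(h,a), cover(a,g)
round 2: derive cover(h,i) via R1 from cover(h,a), cover(a,i)
round 3: derive cover(d,g) via R1 from cover(d,a), cover(a,g)
round 3: derive cover(d,i) via R1 from cover(d,a), cover(a,i)

cover(a,g)
cover(a,i)
cover(d,a)
cover(d,g)
cover(d,h)
cover(d,i)
cover(f,i)
cover(g,i)
cover(h,a)
cover(h,g)
cover(h,i)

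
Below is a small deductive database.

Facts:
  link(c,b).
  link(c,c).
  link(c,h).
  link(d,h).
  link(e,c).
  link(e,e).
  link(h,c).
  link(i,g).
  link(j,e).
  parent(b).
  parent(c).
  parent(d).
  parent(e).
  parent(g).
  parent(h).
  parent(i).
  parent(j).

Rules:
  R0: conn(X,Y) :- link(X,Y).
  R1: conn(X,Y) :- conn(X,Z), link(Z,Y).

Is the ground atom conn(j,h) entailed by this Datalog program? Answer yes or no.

round 1: derive conn(c,b) via R0 from link(c,b)
round 1: derive conn(c,c) via R0 from link(c,c)
round 1: derive conn(c,h) via R0 from link(c,h)
round 1: derive conn(d,h) via R0 from link(d,h)
round 1: derive conn(e,c) via R0 from link(e,c)
round 1: derive conn(e,e) via R0 from link(e,e)
round 1: derive conn(h,c) via R0 from link(h,c)
round 1: derive conn(i,g) via R0 from link(i,g)
round 1: derive conn(j,e) via R0 from link(j,e)
round 2: derive conn(d,c) via R1 from conn(d,h), link(h,c)
round 2: derive conn(e,b) via R1 from conn(e,c), link(c,b)
round 2: derive conn(e,h) via R1 from conn(e,c), link(c,h)
round 2: derive conn(h,b) via R1 from conn(h,c), link(c,b)
round 2: derive conn(h,h) via R1 from conn(h,c), link(c,h)
round 2: derive conn(j,c) via R1 from conn(j,e), link(e,c)
round 3: derive conn(d,b) via R1 from conn(d,c), link(c,b)
round 3: derive conn(j,b) via R1 from conn(j,c), link(c,b)
round 3: derive conn(j,h) via R1 from conn(j,c), link(c,h)

yes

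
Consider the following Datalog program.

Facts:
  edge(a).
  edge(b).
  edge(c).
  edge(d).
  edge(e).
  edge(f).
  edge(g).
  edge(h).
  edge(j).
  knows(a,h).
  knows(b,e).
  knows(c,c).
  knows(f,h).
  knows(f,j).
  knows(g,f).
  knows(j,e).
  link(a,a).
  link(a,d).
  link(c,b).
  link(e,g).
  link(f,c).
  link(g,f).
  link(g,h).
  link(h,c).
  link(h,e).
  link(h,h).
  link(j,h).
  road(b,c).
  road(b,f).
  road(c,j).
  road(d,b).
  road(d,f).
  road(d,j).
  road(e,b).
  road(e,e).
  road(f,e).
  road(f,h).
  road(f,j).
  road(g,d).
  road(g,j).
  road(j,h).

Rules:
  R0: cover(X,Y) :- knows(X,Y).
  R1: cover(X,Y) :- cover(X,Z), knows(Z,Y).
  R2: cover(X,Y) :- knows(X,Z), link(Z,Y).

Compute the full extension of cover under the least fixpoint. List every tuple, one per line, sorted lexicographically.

cover(a,c)
cover(a,e)
cover(a,h)
cover(b,e)
cover(b,f)
cover(b,g)
cover(b,h)
cover(b,j)
cover(c,b)
cover(c,c)
cover(c,e)
cover(f,c)
cover(f,e)
cover(f,h)
cover(f,j)
cover(g,c)
cover(g,e)
cover(g,f)
cover(g,h)
cover(g,j)
cover(j,e)
cover(j,f)
cover(j,g)
cover(j,h)
cover(j,j)

round 1: derive cover(a,h) via R0 from knows(a,h)
round 1: derive cover(b,e) via R0 from knows(b,e)
round 1: derive cover(c,c) via R0 from knows(c,c)
round 1: derive cover(f,h) via R0 from knows(f,h)
round 1: derive cover(f,j) via R0 from knows(f,j)
round 1: derive cover(g,f) via R0 from knows(g,f)
round 1: derive cover(j,e) via R0 from knows(j,e)
round 1: derive cover(a,c) via R2 from knows(a,h), link(h,c)
round 1: derive cover(a,e) via R2 from knows(a,h), link(h,e)
round 1: derive cover(b,g) via R2 from knows(b,e), link(e,g)
round 1: derive cover(c,b) via R2 from knows(c,c), link(c,b)
round 1: derive cover(f,c) via R2 from knows(f,h), link(h,c)
round 1: derive cover(f,e) via R2 from knows(f,h), link(h,e)
round 1: derive cover(g,c) via R2 from knows(g,f), link(f,c)
round 1: derive cover(j,g) via R2 from knows(j,e), link(e,g)
round 2: derive cover(b,f) via R1 from cover(b,g), knows(g,f)
round 2: derive cover(c,e) via R1 from cover(c,b), knows(b,e)
round 2: derive cover(g,h) via R1 from cover(g,f), knows(f,h)
round 2: derive cover(g,j) via R1 from cover(g,f), knows(f,j)
round 2: derive cover(j,f) via R1 from cover(j,g), knows(g,f)
round 3: derive cover(b,h) via R1 from cover(b,f), knows(f,h)
round 3: derive cover(b,j) via R1 from cover(b,f), knows(f,j)
round 3: derive cover(g,e) via R1 from cover(g,j), knows(j,e)
round 3: derive cover(j,h) via R1 from cover(j,f), knows(f,h)
round 3: derive cover(j,j) via R1 from cover(j,f), knows(f,j)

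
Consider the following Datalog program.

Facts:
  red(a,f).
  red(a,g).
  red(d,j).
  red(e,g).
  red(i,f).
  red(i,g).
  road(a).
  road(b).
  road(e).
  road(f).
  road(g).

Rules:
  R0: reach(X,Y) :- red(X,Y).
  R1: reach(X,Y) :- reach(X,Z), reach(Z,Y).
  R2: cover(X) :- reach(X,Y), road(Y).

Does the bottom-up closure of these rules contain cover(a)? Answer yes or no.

yes

round 1: derive reach(a,f) via R0 from red(a,f)
round 1: derive reach(a,g) via R0 from red(a,g)
round 1: derive reach(d,j) via R0 from red(d,j)
round 1: derive reach(e,g) via R0 from red(e,g)
round 1: derive reach(i,f) via R0 from red(i,f)
round 1: derive reach(i,g) via R0 from red(i,g)
round 2: derive cover(a) via R2 from reach(a,f), road(f)
round 2: derive cover(e) via R2 from reach(e,g), road(g)
round 2: derive cover(i) via R2 from reach(i,f), road(f)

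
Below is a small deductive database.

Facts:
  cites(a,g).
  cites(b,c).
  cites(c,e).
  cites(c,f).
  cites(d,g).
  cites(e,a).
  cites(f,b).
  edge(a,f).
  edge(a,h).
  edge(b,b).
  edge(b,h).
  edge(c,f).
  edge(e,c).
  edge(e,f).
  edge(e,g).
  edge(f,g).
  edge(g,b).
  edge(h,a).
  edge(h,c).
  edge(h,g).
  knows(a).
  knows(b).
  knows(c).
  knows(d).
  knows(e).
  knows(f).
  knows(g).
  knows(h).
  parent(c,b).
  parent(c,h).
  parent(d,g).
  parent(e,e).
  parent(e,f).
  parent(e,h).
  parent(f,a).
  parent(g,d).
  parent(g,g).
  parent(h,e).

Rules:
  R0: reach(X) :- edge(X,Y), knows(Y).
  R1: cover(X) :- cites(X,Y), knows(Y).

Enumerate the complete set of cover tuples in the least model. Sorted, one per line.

round 1: derive cover(a) via R1 from cites(a,g), knows(g)
round 1: derive cover(b) via R1 from cites(b,c), knows(c)
round 1: derive cover(c) via R1 from cites(c,e), knows(e)
round 1: derive cover(d) via R1 from cites(d,g), knows(g)
round 1: derive cover(e) via R1 from cites(e,a), knows(a)
round 1: derive cover(f) via R1 from cites(f,b), knows(b)

cover(a)
cover(b)
cover(c)
cover(d)
cover(e)
cover(f)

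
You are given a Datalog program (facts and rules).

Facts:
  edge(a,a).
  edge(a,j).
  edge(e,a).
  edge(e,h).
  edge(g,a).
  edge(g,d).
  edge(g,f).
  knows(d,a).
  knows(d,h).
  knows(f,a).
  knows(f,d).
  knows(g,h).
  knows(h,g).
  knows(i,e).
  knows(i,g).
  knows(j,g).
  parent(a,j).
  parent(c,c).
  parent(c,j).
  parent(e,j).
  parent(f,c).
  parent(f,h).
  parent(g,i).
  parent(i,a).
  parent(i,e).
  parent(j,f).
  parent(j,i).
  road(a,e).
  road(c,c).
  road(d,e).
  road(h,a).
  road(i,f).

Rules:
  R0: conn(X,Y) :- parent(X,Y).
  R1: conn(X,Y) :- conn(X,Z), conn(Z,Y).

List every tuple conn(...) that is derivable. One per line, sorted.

round 1: derive conn(a,j) via R0 from parent(a,j)
round 1: derive conn(c,c) via R0 from parent(c,c)
round 1: derive conn(c,j) via R0 from parent(c,j)
round 1: derive conn(e,j) via R0 from parent(e,j)
round 1: derive conn(f,c) via R0 from parent(f,c)
round 1: derive conn(f,h) via R0 from parent(f,h)
round 1: derive conn(g,i) via R0 from parent(g,i)
round 1: derive conn(i,a) via R0 from parent(i,a)
round 1: derive conn(i,e) via R0 from parent(i,e)
round 1: derive conn(j,f) via R0 from parent(j,f)
round 1: derive conn(j,i) via R0 from parent(j,i)
round 2: derive conn(a,f) via R1 from conn(a,j), conn(j,f)
round 2: derive conn(a,i) via R1 from conn(a,j), conn(j,i)
round 2: derive conn(c,f) via R1 from conn(c,j), conn(j,f)
round 2: derive conn(c,i) via R1 from conn(c,j), conn(j,i)
round 2: derive conn(e,f) via R1 from conn(e,j), conn(j,f)
round 2: derive conn(e,i) via R1 from conn(e,j), conn(j,i)
round 2: derive conn(f,j) via R1 from conn(f,c), conn(c,j)
round 2: derive conn(g,a) via R1 from conn(g,i), conn(i,a)
round 2: derive conn(g,e) via R1 from conn(g,i), conn(i,e)
round 2: derive conn(i,j) via R1 from conn(i,a), conn(a,j)
round 2: derive conn(j,a) via R1 from conn(j,i), conn(i,a)
round 2: derive conn(j,c) via R1 from conn(j,f), conn(f,c)
round 2: derive conn(j,e) via R1 from conn(j,i), conn(i,e)
round 2: derive conn(j,h) via R1 from conn(j,f), conn(f,h)
round 3: derive conn(a,a) via R1 from conn(a,i), conn(i,a)
round 3: derive conn(a,c) via R1 from conn(a,f), conn(f,c)
round 3: derive conn(a,e) via R1 from conn(a,i), conn(i,e)
round 3: derive conn(a,h) via R1 from conn(a,f), conn(f,h)
round 3: derive conn(c,a) via R1 from conn(c,i), conn(i,a)
round 3: derive conn(c,e) via R1 from conn(c,i), conn(i,e)
round 3: derive conn(c,h) via R1 from conn(c,f), conn(f,h)
round 3: derive conn(e,a) via R1 from conn(e,i), conn(i,a)
round 3: derive conn(e,c) via R1 from conn(e,f), conn(f,c)
round 3: derive conn(e,e) via R1 from conn(e,i), conn(i,e)
round 3: derive conn(e,h) via R1 from conn(e,f), conn(f,h)
round 3: derive conn(f,a) via R1 from conn(f,j), conn(j,a)
round 3: derive conn(f,e) via R1 from conn(f,j), conn(j,e)
round 3: derive conn(f,f) via R1 from conn(f,c), conn(c,f)
round 3: derive conn(f,i) via R1 from conn(f,c), conn(c,i)
round 3: derive conn(g,f) via R1 from conn(g,a), conn(a,f)
round 3: derive conn(g,j) via R1 from conn(g,a), conn(a,j)
round 3: derive conn(i,c) via R1 from conn(i,j), conn(j,c)
round 3: derive conn(i,f) via R1 from conn(i,a), conn(a,f)
round 3: derive conn(i,h) via R1 from conn(i,j), conn(j,h)
round 3: derive conn(i,i) via R1 from conn(i,a), conn(a,i)
round 3: derive conn(j,j) via R1 from conn(j,a), conn(a,j)
round 4: derive conn(g,c) via R1 from conn(g,a), conn(a,c)
round 4: derive conn(g,h) via R1 from conn(g,a), conn(a,h)

conn(a,a)
conn(a,c)
conn(a,e)
conn(a,f)
conn(a,h)
conn(a,i)
conn(a,j)
conn(c,a)
conn(c,c)
conn(c,e)
conn(c,f)
conn(c,h)
conn(c,i)
conn(c,j)
conn(e,a)
conn(e,c)
conn(e,e)
conn(e,f)
conn(e,h)
conn(e,i)
conn(e,j)
conn(f,a)
conn(f,c)
conn(f,e)
conn(f,f)
conn(f,h)
conn(f,i)
conn(f,j)
conn(g,a)
conn(g,c)
conn(g,e)
conn(g,f)
conn(g,h)
conn(g,i)
conn(g,j)
conn(i,a)
conn(i,c)
conn(i,e)
conn(i,f)
conn(i,h)
conn(i,i)
conn(i,j)
conn(j,a)
conn(j,c)
conn(j,e)
conn(j,f)
conn(j,h)
conn(j,i)
conn(j,j)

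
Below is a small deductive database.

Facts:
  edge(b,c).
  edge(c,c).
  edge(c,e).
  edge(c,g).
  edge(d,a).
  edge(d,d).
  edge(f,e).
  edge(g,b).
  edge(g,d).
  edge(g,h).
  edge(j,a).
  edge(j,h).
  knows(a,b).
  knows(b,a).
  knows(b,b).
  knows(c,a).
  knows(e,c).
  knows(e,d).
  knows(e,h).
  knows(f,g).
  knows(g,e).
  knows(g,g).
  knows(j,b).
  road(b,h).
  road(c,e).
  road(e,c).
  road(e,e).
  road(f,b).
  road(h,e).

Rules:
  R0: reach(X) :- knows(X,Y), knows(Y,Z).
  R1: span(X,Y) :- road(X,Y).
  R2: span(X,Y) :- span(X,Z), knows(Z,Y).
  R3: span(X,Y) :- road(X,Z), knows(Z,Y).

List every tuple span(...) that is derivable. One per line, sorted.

round 1: derive span(b,h) via R1 from road(b,h)
round 1: derive span(c,e) via R1 from road(c,e)
round 1: derive span(e,c) via R1 from road(e,c)
round 1: derive span(e,e) via R1 from road(e,e)
round 1: derive span(f,b) via R1 from road(f,b)
round 1: derive span(h,e) via R1 from road(h,e)
round 1: derive span(c,c) via R3 from road(c,e), knows(e,c)
round 1: derive span(c,d) via R3 from road(c,e), knows(e,d)
round 1: derive span(c,h) via R3 from road(c,e), knows(e,h)
round 1: derive span(e,a) via R3 from road(e,c), knows(c,a)
round 1: derive span(e,d) via R3 from road(e,e), knows(e,d)
round 1: derive span(e,h) via R3 from road(e,e), knows(e,h)
round 1: derive span(f,a) via R3 from road(f,b), knows(b,a)
round 1: derive span(h,c) via R3 from road(h,e), knows(e,c)
round 1: derive span(h,d) via R3 from road(h,e), knows(e,d)
round 1: derive span(h,h) via R3 from road(h,e), knows(e,h)
round 2: derive span(c,a) via R2 from span(c,c), knows(c,a)
round 2: derive span(e,b) via R2 from span(e,a), knows(a,b)
round 2: derive span(h,a) via R2 from span(h,c), knows(c,a)
round 3: derive span(c,b) via R2 from span(c,a), knows(a,b)
round 3: derive span(h,b) via R2 from span(h,a), knows(a,b)

span(b,h)
span(c,a)
span(c,b)
span(c,c)
span(c,d)
span(c,e)
span(c,h)
span(e,a)
span(e,b)
span(e,c)
span(e,d)
span(e,e)
span(e,h)
span(f,a)
span(f,b)
span(h,a)
span(h,b)
span(h,c)
span(h,d)
span(h,e)
span(h,h)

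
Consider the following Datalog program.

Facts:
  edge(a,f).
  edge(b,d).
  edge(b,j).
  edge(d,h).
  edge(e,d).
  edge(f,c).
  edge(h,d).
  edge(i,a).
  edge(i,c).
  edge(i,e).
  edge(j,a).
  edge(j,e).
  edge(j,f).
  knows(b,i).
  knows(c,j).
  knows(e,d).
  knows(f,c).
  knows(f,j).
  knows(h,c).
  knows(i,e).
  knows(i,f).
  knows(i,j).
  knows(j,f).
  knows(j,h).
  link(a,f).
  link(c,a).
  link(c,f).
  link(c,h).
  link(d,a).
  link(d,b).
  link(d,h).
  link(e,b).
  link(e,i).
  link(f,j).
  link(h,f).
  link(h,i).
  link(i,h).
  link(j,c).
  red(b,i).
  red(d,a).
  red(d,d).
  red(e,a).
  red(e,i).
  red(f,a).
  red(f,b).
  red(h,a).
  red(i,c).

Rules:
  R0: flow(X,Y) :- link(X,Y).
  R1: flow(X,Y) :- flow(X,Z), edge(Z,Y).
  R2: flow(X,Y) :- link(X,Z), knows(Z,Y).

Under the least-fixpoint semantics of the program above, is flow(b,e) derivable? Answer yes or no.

no

round 1: derive flow(a,f) via R0 from link(a,f)
round 1: derive flow(c,a) via R0 from link(c,a)
round 1: derive flow(c,f) via R0 from link(c,f)
round 1: derive flow(c,h) via R0 from link(c,h)
round 1: derive flow(d,a) via R0 from link(d,a)
round 1: derive flow(d,b) via R0 from link(d,b)
round 1: derive flow(d,h) via R0 from link(d,h)
round 1: derive flow(e,b) via R0 from link(e,b)
round 1: derive flow(e,i) via R0 from link(e,i)
round 1: derive flow(f,j) via R0 from link(f,j)
round 1: derive flow(h,f) via R0 from link(h,f)
round 1: derive flow(h,i) via R0 from link(h,i)
round 1: derive flow(i,h) via R0 from link(i,h)
round 1: derive flow(j,c) via R0 from link(j,c)
round 1: derive flow(a,c) via R2 from link(a,f), knows(f,c)
round 1: derive flow(a,j) via R2 from link(a,f), knows(f,j)
round 1: derive flow(c,c) via R2 from link(c,f), knows(f,c)
round 1: derive flow(c,j) via R2 from link(c,f), knows(f,j)
round 1: derive flow(d,c) via R2 from link(d,h), knows(h,c)
round 1: derive flow(d,i) via R2 from link(d,b), knows(b,i)
round 1: derive flow(e,e) via R2 from link(e,i), knows(i,e)
round 1: derive flow(e,f) via R2 from link(e,i), knows(i,f)
round 1: derive flow(e,j) via R2 from link(e,i), knows(i,j)
round 1: derive flow(f,f) via R2 from link(f,j), knows(j,f)
round 1: derive flow(f,h) via R2 from link(f,j), knows(j,h)
round 1: derive flow(h,c) via R2 from link(h,f), knows(f,c)
round 1: derive flow(h,e) via R2 from link(h,i), knows(i,e)
round 1: derive flow(h,j) via R2 from link(h,f), knows(f,j)
round 1: derive flow(i,c) via R2 from link(i,h), knows(h,c)
round 1: derive flow(j,j) via R2 from link(j,c), knows(c,j)
round 2: derive flow(a,a) via R1 from flow(a,j), edge(j,a)
round 2: derive flow(a,e) via R1 from flow(a,j), edge(j,e)
round 2: derive flow(c,d) via R1 from flow(c,h), edge(h,d)
round 2: derive flow(c,e) via R1 from flow(c,j), edge(j,e)
round 2: derive flow(d,d) via R1 from flow(d,b), edge(b,d)
round 2: derive flow(d,e) via R1 from flow(d,i), edge(i,e)
round 2: derive flow(d,f) via R1 from flow(d,a), edge(a,f)
round 2: derive flow(d,j) via R1 from flow(d,b), edge(b,j)
round 2: derive flow(e,a) via R1 from flow(e,i), edge(i,a)
round 2: derive flow(e,c) via R1 from flow(e,f), edge(f,c)
round 2: derive flow(e,d) via R1 from flow(e,b), edge(b,d)
round 2: derive flow(f,a) via R1 from flow(f,j), edge(j,a)
round 2: derive flow(f,c) via R1 from flow(f,f), edge(f,c)
round 2: derive flow(f,d) via R1 from flow(f,h), edge(h,d)
round 2: derive flow(f,e) via R1 from flow(f,j), edge(j,e)
round 2: derive flow(h,a) via R1 from flow(h,i), edge(i,a)
round 2: derive flow(h,d) via R1 from flow(h,e), edge(e,d)
round 2: derive flow(i,d) via R1 from flow(i,h), edge(h,d)
round 2: derive flow(j,a) via R1 from flow(j,j), edge(j,a)
round 2: derive flow(j,e) via R1 from flow(j,j), edge(j,e)
round 2: derive flow(j,f) via R1 from flow(j,j), edge(j,f)
round 3: derive flow(a,d) via R1 from flow(a,e), edge(e,d)
round 3: derive flow(e,h) via R1 from flow(e,d), edge(d,h)
round 3: derive flow(h,h) via R1 from flow(h,d), edge(d,h)
round 3: derive flow(j,d) via R1 from flow(j,e), edge(e,d)
round 4: derive flow(a,h) via R1 from flow(a,d), edge(d,h)
round 4: derive flow(j,h) via R1 from flow(j,d), edge(d,h)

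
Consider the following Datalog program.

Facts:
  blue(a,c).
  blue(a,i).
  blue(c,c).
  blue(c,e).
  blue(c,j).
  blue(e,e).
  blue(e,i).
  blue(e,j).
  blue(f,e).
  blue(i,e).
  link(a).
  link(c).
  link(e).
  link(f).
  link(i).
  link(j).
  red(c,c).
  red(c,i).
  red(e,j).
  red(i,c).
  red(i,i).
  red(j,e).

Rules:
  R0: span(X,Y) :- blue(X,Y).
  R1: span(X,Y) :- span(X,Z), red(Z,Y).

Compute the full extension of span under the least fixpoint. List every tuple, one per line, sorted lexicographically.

span(a,c)
span(a,i)
span(c,c)
span(c,e)
span(c,i)
span(c,j)
span(e,c)
span(e,e)
span(e,i)
span(e,j)
span(f,e)
span(f,j)
span(i,e)
span(i,j)

round 1: derive span(a,c) via R0 from blue(a,c)
round 1: derive span(a,i) via R0 from blue(a,i)
round 1: derive span(c,c) via R0 from blue(c,c)
round 1: derive span(c,e) via R0 from blue(c,e)
round 1: derive span(c,j) via R0 from blue(c,j)
round 1: derive span(e,e) via R0 from blue(e,e)
round 1: derive span(e,i) via R0 from blue(e,i)
round 1: derive span(e,j) via R0 from blue(e,j)
round 1: derive span(f,e) via R0 from blue(f,e)
round 1: derive span(i,e) via R0 from blue(i,e)
round 2: derive span(c,i) via R1 from span(c,c), red(c,i)
round 2: derive span(e,c) via R1 from span(e,i), red(i,c)
round 2: derive span(f,j) via R1 from span(f,e), red(e,j)
round 2: derive span(i,j) via R1 from span(i,e), red(e,j)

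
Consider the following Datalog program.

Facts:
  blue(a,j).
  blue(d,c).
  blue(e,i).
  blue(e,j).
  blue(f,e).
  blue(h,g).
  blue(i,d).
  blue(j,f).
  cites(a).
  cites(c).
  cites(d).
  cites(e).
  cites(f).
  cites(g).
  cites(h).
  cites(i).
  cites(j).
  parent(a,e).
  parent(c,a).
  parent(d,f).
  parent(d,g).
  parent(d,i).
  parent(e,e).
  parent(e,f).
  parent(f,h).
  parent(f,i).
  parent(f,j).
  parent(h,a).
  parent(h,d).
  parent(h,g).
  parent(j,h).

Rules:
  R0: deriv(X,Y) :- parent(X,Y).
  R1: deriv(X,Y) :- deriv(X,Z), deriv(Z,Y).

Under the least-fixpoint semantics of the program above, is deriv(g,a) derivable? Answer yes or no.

round 1: derive deriv(a,e) via R0 from parent(a,e)
round 1: derive deriv(c,a) via R0 from parent(c,a)
round 1: derive deriv(d,f) via R0 from parent(d,f)
round 1: derive deriv(d,g) via R0 from parent(d,g)
round 1: derive deriv(d,i) via R0 from parent(d,i)
round 1: derive deriv(e,e) via R0 from parent(e,e)
round 1: derive deriv(e,f) via R0 from parent(e,f)
round 1: derive deriv(f,h) via R0 from parent(f,h)
round 1: derive deriv(f,i) via R0 from parent(f,i)
round 1: derive deriv(f,j) via R0 from parent(f,j)
round 1: derive deriv(h,a) via R0 from parent(h,a)
round 1: derive deriv(h,d) via R0 from parent(h,d)
round 1: derive deriv(h,g) via R0 from parent(h,g)
round 1: derive deriv(j,h) via R0 from parent(j,h)
round 2: derive deriv(a,f) via R1 from deriv(a,e), deriv(e,f)
round 2: derive deriv(c,e) via R1 from deriv(c,a), deriv(a,e)
round 2: derive deriv(d,h) via R1 from deriv(d,f), deriv(f,h)
round 2: derive deriv(d,j) via R1 from deriv(d,f), deriv(f,j)
round 2: derive deriv(e,h) via R1 from deriv(e,f), deriv(f,h)
round 2: derive deriv(e,i) via R1 from deriv(e,f), deriv(f,i)
round 2: derive deriv(e,j) via R1 from deriv(e,f), deriv(f,j)
round 2: derive deriv(f,a) via R1 from deriv(f,h), deriv(h,a)
round 2: derive deriv(f,d) via R1 from deriv(f,h), deriv(h,d)
round 2: derive deriv(f,g) via R1 from deriv(f,h), deriv(h,g)
round 2: derive deriv(h,e) via R1 from deriv(h,a), deriv(a,e)
round 2: derive deriv(h,f) via R1 from deriv(h,d), deriv(d,f)
round 2: derive deriv(h,i) via R1 from deriv(h,d), deriv(d,i)
round 2: derive deriv(j,a) via R1 from deriv(j,h), deriv(h,a)
round 2: derive deriv(j,d) via R1 from deriv(j,h), deriv(h,d)
round 2: derive deriv(j,g) via R1 from deriv(j,h), deriv(h,g)
round 3: derive deriv(a,a) via R1 from deriv(a,f), deriv(f,a)
round 3: derive deriv(a,d) via R1 from deriv(a,f), deriv(f,d)
round 3: derive deriv(a,g) via R1 from deriv(a,f), deriv(f,g)
round 3: derive deriv(a,h) via R1 from deriv(a,e), deriv(e,h)
round 3: derive deriv(a,i) via R1 from deriv(a,e), deriv(e,i)
round 3: derive deriv(a,j) via R1 from deriv(a,e), deriv(e,j)
round 3: derive deriv(c,f) via R1 from deriv(c,a), deriv(a,f)
round 3: derive deriv(c,h) via R1 from deriv(c,e), deriv(e,h)
round 3: derive deriv(c,i) via R1 from deriv(c,e), deriv(e,i)
round 3: derive deriv(c,j) via R1 from deriv(c,e), deriv(e,j)
round 3: derive deriv(d,a) via R1 from deriv(d,f), deriv(f,a)
round 3: derive deriv(d,d) via R1 from deriv(d,f), deriv(f,d)
round 3: derive deriv(d,e) via R1 from deriv(d,h), deriv(h,e)
round 3: derive deriv(e,a) via R1 from deriv(e,f), deriv(f,a)
round 3: derive deriv(e,d) via R1 from deriv(e,f), deriv(f,d)
round 3: derive deriv(e,g) via R1 from deriv(e,f), deriv(f,g)
round 3: derive deriv(f,e) via R1 from deriv(f,a), deriv(a,e)
round 3: derive deriv(f,f) via R1 from deriv(f,a), deriv(a,f)
round 3: derive deriv(h,h) via R1 from deriv(h,d), deriv(d,h)
round 3: derive deriv(h,j) via R1 from deriv(h,d), deriv(d,j)
round 3: derive deriv(j,e) via R1 from deriv(j,a), deriv(a,e)
round 3: derive deriv(j,f) via R1 from deriv(j,a), deriv(a,f)
round 3: derive deriv(j,i) via R1 from deriv(j,d), deriv(d,i)
round 3: derive deriv(j,j) via R1 from deriv(j,d), deriv(d,j)
round 4: derive deriv(c,d) via R1 from deriv(c,a), deriv(a,d)
round 4: derive deriv(c,g) via R1 from deriv(c,a), deriv(a,g)

no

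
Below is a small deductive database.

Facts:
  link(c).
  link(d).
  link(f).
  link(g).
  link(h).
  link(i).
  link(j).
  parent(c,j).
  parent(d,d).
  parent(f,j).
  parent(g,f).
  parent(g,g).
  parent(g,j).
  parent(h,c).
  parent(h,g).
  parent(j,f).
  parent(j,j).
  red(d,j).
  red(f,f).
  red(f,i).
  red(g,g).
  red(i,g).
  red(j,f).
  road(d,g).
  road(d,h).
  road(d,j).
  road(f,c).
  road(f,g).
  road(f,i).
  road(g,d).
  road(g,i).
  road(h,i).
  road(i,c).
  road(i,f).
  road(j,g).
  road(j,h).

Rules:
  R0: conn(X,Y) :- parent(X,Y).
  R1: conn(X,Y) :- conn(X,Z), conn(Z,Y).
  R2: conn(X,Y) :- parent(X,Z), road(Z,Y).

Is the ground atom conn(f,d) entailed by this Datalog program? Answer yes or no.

yes

round 1: derive conn(c,j) via R0 from parent(c,j)
round 1: derive conn(d,d) via R0 from parent(d,d)
round 1: derive conn(f,j) via R0 from parent(f,j)
round 1: derive conn(g,f) via R0 from parent(g,f)
round 1: derive conn(g,g) via R0 from parent(g,g)
round 1: derive conn(g,j) via R0 from parent(g,j)
round 1: derive conn(h,c) via R0 from parent(h,c)
round 1: derive conn(h,g) via R0 from parent(h,g)
round 1: derive conn(j,f) via R0 from parent(j,f)
round 1: derive conn(j,j) via R0 from parent(j,j)
round 1: derive conn(c,g) via R2 from parent(c,j), road(j,g)
round 1: derive conn(c,h) via R2 from parent(c,j), road(j,h)
round 1: derive conn(d,g) via R2 from parent(d,d), road(d,g)
round 1: derive conn(d,h) via R2 from parent(d,d), road(d,h)
round 1: derive conn(d,j) via R2 from parent(d,d), road(d,j)
round 1: derive conn(f,g) via R2 from parent(f,j), road(j,g)
round 1: derive conn(f,h) via R2 from parent(f,j), road(j,h)
round 1: derive conn(g,c) via R2 from parent(g,f), road(f,c)
round 1: derive conn(g,d) via R2 from parent(g,g), road(g,d)
round 1: derive conn(g,h) via R2 from parent(g,j), road(j,h)
round 1: derive conn(g,i) via R2 from parent(g,f), road(f,i)
round 1: derive conn(h,d) via R2 from parent(h,g), road(g,d)
round 1: derive conn(h,i) via R2 from parent(h,g), road(g,i)
round 1: derive conn(j,c) via R2 from parent(j,f), road(f,c)
round 1: derive conn(j,g) via R2 from parent(j,f), road(f,g)
round 1: derive conn(j,h) via R2 from parent(j,j), road(j,h)
round 1: derive conn(j,i) via R2 from parent(j,f), road(f,i)
round 2: derive conn(c,c) via R1 from conn(c,g), conn(g,c)
round 2: derive conn(c,d) via R1 from conn(c,g), conn(g,d)
round 2: derive conn(c,f) via R1 from conn(c,g), conn(g,f)
round 2: derive conn(c,i) via R1 from conn(c,g), conn(g,i)
round 2: derive conn(d,c) via R1 from conn(d,g), conn(g,c)
round 2: derive conn(d,f) via R1 from conn(d,g), conn(g,f)
round 2: derive conn(d,i) via R1 from conn(d,g), conn(g,i)
round 2: derive conn(f,c) via R1 from conn(f,g), conn(g,c)
round 2: derive conn(f,d) via R1 from conn(f,g), conn(g,d)
round 2: derive conn(f,f) via R1 from conn(f,g), conn(g,f)
round 2: derive conn(f,i) via R1 from conn(f,g), conn(g,i)
round 2: derive conn(h,f) via R1 from conn(h,g), conn(g,f)
round 2: derive conn(h,h) via R1 from conn(h,c), conn(c,h)
round 2: derive conn(h,j) via R1 from conn(h,c), conn(c,j)
round 2: derive conn(j,d) via R1 from conn(j,g), conn(g,d)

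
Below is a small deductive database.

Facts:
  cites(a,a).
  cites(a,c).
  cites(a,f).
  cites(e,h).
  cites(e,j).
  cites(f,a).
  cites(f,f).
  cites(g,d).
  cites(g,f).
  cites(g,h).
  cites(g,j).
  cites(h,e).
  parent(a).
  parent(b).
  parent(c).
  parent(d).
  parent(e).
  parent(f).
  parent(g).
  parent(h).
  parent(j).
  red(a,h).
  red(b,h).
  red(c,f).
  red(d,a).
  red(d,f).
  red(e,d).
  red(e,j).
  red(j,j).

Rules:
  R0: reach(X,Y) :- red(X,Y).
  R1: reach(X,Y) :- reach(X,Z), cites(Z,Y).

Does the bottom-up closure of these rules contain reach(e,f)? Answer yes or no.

no

round 1: derive reach(a,h) via R0 from red(a,h)
round 1: derive reach(b,h) via R0 from red(b,h)
round 1: derive reach(c,f) via R0 from red(c,f)
round 1: derive reach(d,a) via R0 from red(d,a)
round 1: derive reach(d,f) via R0 from red(d,f)
round 1: derive reach(e,d) via R0 from red(e,d)
round 1: derive reach(e,j) via R0 from red(e,j)
round 1: derive reach(j,j) via R0 from red(j,j)
round 2: derive reach(a,e) via R1 from reach(a,h), cites(h,e)
round 2: derive reach(b,e) via R1 from reach(b,h), cites(h,e)
round 2: derive reach(c,a) via R1 from reach(c,f), cites(f,a)
round 2: derive reach(d,c) via R1 from reach(d,a), cites(a,c)
round 3: derive reach(a,j) via R1 from reach(a,e), cites(e,j)
round 3: derive reach(b,j) via R1 from reach(b,e), cites(e,j)
round 3: derive reach(c,c) via R1 from reach(c,a), cites(a,c)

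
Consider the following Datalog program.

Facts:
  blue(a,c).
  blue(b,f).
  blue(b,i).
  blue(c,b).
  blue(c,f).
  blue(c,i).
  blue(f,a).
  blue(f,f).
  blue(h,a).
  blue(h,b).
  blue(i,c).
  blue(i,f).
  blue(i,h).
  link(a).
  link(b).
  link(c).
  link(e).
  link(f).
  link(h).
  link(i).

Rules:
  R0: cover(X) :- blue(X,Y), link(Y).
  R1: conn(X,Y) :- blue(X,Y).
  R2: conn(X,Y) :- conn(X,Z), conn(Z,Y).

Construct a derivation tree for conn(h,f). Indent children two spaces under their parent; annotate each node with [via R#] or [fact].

round 1: derive conn(a,c) via R1 from blue(a,c)
round 1: derive conn(b,f) via R1 from blue(b,f)
round 1: derive conn(b,i) via R1 from blue(b,i)
round 1: derive conn(c,b) via R1 from blue(c,b)
round 1: derive conn(c,f) via R1 from blue(c,f)
round 1: derive conn(c,i) via R1 from blue(c,i)
round 1: derive conn(f,a) via R1 from blue(f,a)
round 1: derive conn(f,f) via R1 from blue(f,f)
round 1: derive conn(h,a) via R1 from blue(h,a)
round 1: derive conn(h,b) via R1 from blue(h,b)
round 1: derive conn(i,c) via R1 from blue(i,c)
round 1: derive conn(i,f) via R1 from blue(i,f)
round 1: derive conn(i,h) via R1 from blue(i,h)
round 2: derive conn(a,b) via R2 from conn(a,c), conn(c,b)
round 2: derive conn(a,f) via R2 from conn(a,c), conn(c,f)
round 2: derive conn(a,i) via R2 from conn(a,c), conn(c,i)
round 2: derive conn(b,a) via R2 from conn(b,f), conn(f,a)
round 2: derive conn(b,c) via R2 from conn(b,i), conn(i,c)
round 2: derive conn(b,h) via R2 from conn(b,i), conn(i,h)
round 2: derive conn(c,a) via R2 from conn(c,f), conn(f,a)
round 2: derive conn(c,c) via R2 from conn(c,i), conn(i,c)
round 2: derive conn(c,h) via R2 from conn(c,i), conn(i,h)
round 2: derive conn(f,c) via R2 from conn(f,a), conn(a,c)
round 2: derive conn(h,c) via R2 from conn(h,a), conn(a,c)
round 2: derive conn(h,f) via R2 from conn(h,b), conn(b,f)
round 2: derive conn(h,i) via R2 from conn(h,b), conn(b,i)
round 2: derive conn(i,a) via R2 from conn(i,f), conn(f,a)
round 2: derive conn(i,b) via R2 from conn(i,c), conn(c,b)
round 2: derive conn(i,i) via R2 from conn(i,c), conn(c,i)
round 3: derive conn(a,a) via R2 from conn(a,b), conn(b,a)
round 3: derive conn(a,h) via R2 from conn(a,b), conn(b,h)
round 3: derive conn(b,b) via R2 from conn(b,a), conn(a,b)
round 3: derive conn(f,b) via R2 from conn(f,a), conn(a,b)
round 3: derive conn(f,h) via R2 from conn(f,c), conn(c,h)
round 3: derive conn(f,i) via R2 from conn(f,a), conn(a,i)
round 3: derive conn(h,h) via R2 from conn(h,b), conn(b,h)

conn(h,f)  [via R2]
  conn(h,b)  [via R1]
    blue(h,b)  [fact]
  conn(b,f)  [via R1]
    blue(b,f)  [fact]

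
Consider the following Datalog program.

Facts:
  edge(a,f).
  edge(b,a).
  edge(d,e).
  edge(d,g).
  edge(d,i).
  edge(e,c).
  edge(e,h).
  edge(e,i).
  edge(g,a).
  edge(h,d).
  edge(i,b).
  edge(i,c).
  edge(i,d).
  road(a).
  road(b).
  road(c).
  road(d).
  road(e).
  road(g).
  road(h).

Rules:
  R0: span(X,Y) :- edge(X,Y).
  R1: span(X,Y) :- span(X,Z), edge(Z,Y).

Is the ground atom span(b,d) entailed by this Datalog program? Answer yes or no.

no

round 1: derive span(a,f) via R0 from edge(a,f)
round 1: derive span(b,a) via R0 from edge(b,a)
round 1: derive span(d,e) via R0 from edge(d,e)
round 1: derive span(d,g) via R0 from edge(d,g)
round 1: derive span(d,i) via R0 from edge(d,i)
round 1: derive span(e,c) via R0 from edge(e,c)
round 1: derive span(e,h) via R0 from edge(e,h)
round 1: derive span(e,i) via R0 from edge(e,i)
round 1: derive span(g,a) via R0 from edge(g,a)
round 1: derive span(h,d) via R0 from edge(h,d)
round 1: derive span(i,b) via R0 from edge(i,b)
round 1: derive span(i,c) via R0 from edge(i,c)
round 1: derive span(i,d) via R0 from edge(i,d)
round 2: derive span(b,f) via R1 from span(b,a), edge(a,f)
round 2: derive span(d,a) via R1 from span(d,g), edge(g,a)
round 2: derive span(d,b) via R1 from span(d,i), edge(i,b)
round 2: derive span(d,c) via R1 from span(d,e), edge(e,c)
round 2: derive span(d,d) via R1 from span(d,i), edge(i,d)
round 2: derive span(d,h) via R1 from span(d,e), edge(e,h)
round 2: derive span(e,b) via R1 from span(e,i), edge(i,b)
round 2: derive span(e,d) via R1 from span(e,h), edge(h,d)
round 2: derive span(g,f) via R1 from span(g,a), edge(a,f)
round 2: derive span(h,e) via R1 from span(h,d), edge(d,e)
round 2: derive span(h,g) via R1 from span(h,d), edge(d,g)
round 2: derive span(h,i) via R1 from span(h,d), edge(d,i)
round 2: derive span(i,a) via R1 from span(i,b), edge(b,a)
round 2: derive span(i,e) via R1 from span(i,d), edge(d,e)
round 2: derive span(i,g) via R1 from span(i,d), edge(d,g)
round 2: derive span(i,i) via R1 from span(i,d), edge(d,i)
round 3: derive span(d,f) via R1 from span(d,a), edge(a,f)
round 3: derive span(e,a) via R1 from span(e,b), edge(b,a)
round 3: derive span(e,e) via R1 from span(e,d), edge(d,e)
round 3: derive span(e,g) via R1 from span(e,d), edge(d,g)
round 3: derive span(h,a) via R1 from span(h,g), edge(g,a)
round 3: derive span(h,b) via R1 from span(h,i), edge(i,b)
round 3: derive span(h,c) via R1 from span(h,e), edge(e,c)
round 3: derive span(h,h) via R1 from span(h,e), edge(e,h)
round 3: derive span(i,f) via R1 from span(i,a), edge(a,f)
round 3: derive span(i,h) via R1 from span(i,e), edge(e,h)
round 4: derive span(e,f) via R1 from span(e,a), edge(a,f)
round 4: derive span(h,f) via R1 from span(h,a), edge(a,f)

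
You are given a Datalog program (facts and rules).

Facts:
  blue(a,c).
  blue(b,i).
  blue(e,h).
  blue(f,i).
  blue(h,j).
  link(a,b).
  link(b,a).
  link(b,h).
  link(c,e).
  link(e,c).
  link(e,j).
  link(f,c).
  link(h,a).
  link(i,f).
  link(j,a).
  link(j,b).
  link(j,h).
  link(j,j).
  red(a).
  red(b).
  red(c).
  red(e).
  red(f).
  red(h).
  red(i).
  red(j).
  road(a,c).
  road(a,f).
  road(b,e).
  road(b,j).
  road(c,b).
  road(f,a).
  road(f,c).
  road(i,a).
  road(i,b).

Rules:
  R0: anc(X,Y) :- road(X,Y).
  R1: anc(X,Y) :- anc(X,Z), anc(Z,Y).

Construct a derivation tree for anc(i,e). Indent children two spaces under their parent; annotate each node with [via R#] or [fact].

anc(i,e)  [via R1]
  anc(i,b)  [via R0]
    road(i,b)  [fact]
  anc(b,e)  [via R0]
    road(b,e)  [fact]

round 1: derive anc(a,c) via R0 from road(a,c)
round 1: derive anc(a,f) via R0 from road(a,f)
round 1: derive anc(b,e) via R0 from road(b,e)
round 1: derive anc(b,j) via R0 from road(b,j)
round 1: derive anc(c,b) via R0 from road(c,b)
round 1: derive anc(f,a) via R0 from road(f,a)
round 1: derive anc(f,c) via R0 from road(f,c)
round 1: derive anc(i,a) via R0 from road(i,a)
round 1: derive anc(i,b) via R0 from road(i,b)
round 2: derive anc(a,a) via R1 from anc(a,f), anc(f,a)
round 2: derive anc(a,b) via R1 from anc(a,c), anc(c,b)
round 2: derive anc(c,e) via R1 from anc(c,b), anc(b,e)
round 2: derive anc(c,j) via R1 from anc(c,b), anc(b,j)
round 2: derive anc(f,b) via R1 from anc(f,c), anc(c,b)
round 2: derive anc(f,f) via R1 from anc(f,a), anc(a,f)
round 2: derive anc(i,c) via R1 from anc(i,a), anc(a,c)
round 2: derive anc(i,e) via R1 from anc(i,b), anc(b,e)
round 2: derive anc(i,f) via R1 from anc(i,a), anc(a,f)
round 2: derive anc(i,j) via R1 from anc(i,b), anc(b,j)
round 3: derive anc(a,e) via R1 from anc(a,b), anc(b,e)
round 3: derive anc(a,j) via R1 from anc(a,b), anc(b,j)
round 3: derive anc(f,e) via R1 from anc(f,b), anc(b,e)
round 3: derive anc(f,j) via R1 from anc(f,b), anc(b,j)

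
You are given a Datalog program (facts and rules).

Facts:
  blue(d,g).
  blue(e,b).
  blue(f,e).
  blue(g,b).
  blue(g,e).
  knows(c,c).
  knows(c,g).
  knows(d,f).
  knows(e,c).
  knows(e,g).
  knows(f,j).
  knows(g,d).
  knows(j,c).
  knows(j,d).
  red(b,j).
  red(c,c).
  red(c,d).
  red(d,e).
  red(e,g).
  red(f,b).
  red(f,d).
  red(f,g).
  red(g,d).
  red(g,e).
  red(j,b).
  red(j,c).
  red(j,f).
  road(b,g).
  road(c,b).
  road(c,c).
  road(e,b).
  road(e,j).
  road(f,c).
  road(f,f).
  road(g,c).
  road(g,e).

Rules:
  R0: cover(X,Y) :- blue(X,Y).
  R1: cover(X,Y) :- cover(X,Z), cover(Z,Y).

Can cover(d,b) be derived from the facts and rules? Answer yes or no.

round 1: derive cover(d,g) via R0 from blue(d,g)
round 1: derive cover(e,b) via R0 from blue(e,b)
round 1: derive cover(f,e) via R0 from blue(f,e)
round 1: derive cover(g,b) via R0 from blue(g,b)
round 1: derive cover(g,e) via R0 from blue(g,e)
round 2: derive cover(d,b) via R1 from cover(d,g), cover(g,b)
round 2: derive cover(d,e) via R1 from cover(d,g), cover(g,e)
round 2: derive cover(f,b) via R1 from cover(f,e), cover(e,b)

yes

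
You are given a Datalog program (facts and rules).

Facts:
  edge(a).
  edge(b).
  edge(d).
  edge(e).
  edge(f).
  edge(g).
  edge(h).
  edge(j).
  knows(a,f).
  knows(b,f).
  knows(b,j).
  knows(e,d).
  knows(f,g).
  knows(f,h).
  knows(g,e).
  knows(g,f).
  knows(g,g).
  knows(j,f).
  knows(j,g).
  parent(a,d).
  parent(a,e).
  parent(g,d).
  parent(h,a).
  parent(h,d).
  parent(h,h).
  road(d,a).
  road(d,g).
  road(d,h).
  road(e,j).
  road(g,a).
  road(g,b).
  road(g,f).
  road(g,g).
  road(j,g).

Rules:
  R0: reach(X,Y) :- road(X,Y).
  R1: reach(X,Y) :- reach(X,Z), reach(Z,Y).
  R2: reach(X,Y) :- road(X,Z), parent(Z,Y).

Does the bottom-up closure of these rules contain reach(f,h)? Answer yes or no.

no

round 1: derive reach(d,a) via R0 from road(d,a)
round 1: derive reach(d,g) via R0 from road(d,g)
round 1: derive reach(d,h) via R0 from road(d,h)
round 1: derive reach(e,j) via R0 from road(e,j)
round 1: derive reach(g,a) via R0 from road(g,a)
round 1: derive reach(g,b) via R0 from road(g,b)
round 1: derive reach(g,f) via R0 from road(g,f)
round 1: derive reach(g,g) via R0 from road(g,g)
round 1: derive reach(j,g) via R0 from road(j,g)
round 1: derive reach(d,d) via R2 from road(d,a), parent(a,d)
round 1: derive reach(d,e) via R2 from road(d,a), parent(a,e)
round 1: derive reach(g,d) via R2 from road(g,a), parent(a,d)
round 1: derive reach(g,e) via R2 from road(g,a), parent(a,e)
round 1: derive reach(j,d) via R2 from road(j,g), parent(g,d)
round 2: derive reach(d,b) via R1 from reach(d,g), reach(g,b)
round 2: derive reach(d,f) via R1 from reach(d,g), reach(g,f)
round 2: derive reach(d,j) via R1 from reach(d,e), reach(e,j)
round 2: derive reach(e,d) via R1 from reach(e,j), reach(j,d)
round 2: derive reach(e,g) via R1 from reach(e,j), reach(j,g)
round 2: derive reach(g,h) via R1 from reach(g,d), reach(d,h)
round 2: derive reach(g,j) via R1 from reach(g,e), reach(e,j)
round 2: derive reach(j,a) via R1 from reach(j,d), reach(d,a)
round 2: derive reach(j,b) via R1 from reach(j,g), reach(g,b)
round 2: derive reach(j,e) via R1 from reach(j,d), reach(d,e)
round 2: derive reach(j,f) via R1 from reach(j,g), reach(g,f)
round 2: derive reach(j,h) via R1 from reach(j,d), reach(d,h)
round 3: derive reach(e,a) via R1 from reach(e,d), reach(d,a)
round 3: derive reach(e,b) via R1 from reach(e,d), reach(d,b)
round 3: derive reach(e,e) via R1 from reach(e,d), reach(d,e)
round 3: derive reach(e,f) via R1 from reach(e,d), reach(d,f)
round 3: derive reach(e,h) via R1 from reach(e,d), reach(d,h)
round 3: derive reach(j,j) via R1 from reach(j,d), reach(d,j)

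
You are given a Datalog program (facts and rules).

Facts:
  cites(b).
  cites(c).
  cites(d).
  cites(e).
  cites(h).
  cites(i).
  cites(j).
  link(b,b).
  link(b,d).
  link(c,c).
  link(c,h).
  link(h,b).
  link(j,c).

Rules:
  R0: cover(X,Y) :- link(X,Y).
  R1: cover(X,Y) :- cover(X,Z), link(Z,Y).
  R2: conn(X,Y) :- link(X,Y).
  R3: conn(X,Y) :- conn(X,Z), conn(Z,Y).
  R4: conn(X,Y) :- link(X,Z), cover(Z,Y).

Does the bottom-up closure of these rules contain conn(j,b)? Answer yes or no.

round 1: derive cover(b,b) via R0 from link(b,b)
round 1: derive cover(b,d) via R0 from link(b,d)
round 1: derive cover(c,c) via R0 from link(c,c)
round 1: derive cover(c,h) via R0 from link(c,h)
round 1: derive cover(h,b) via R0 from link(h,b)
round 1: derive cover(j,c) via R0 from link(j,c)
round 1: derive conn(b,b) via R2 from link(b,b)
round 1: derive conn(b,d) via R2 from link(b,d)
round 1: derive conn(c,c) via R2 from link(c,c)
round 1: derive conn(c,h) via R2 from link(c,h)
round 1: derive conn(h,b) via R2 from link(h,b)
round 1: derive conn(j,c) via R2 from link(j,c)
round 2: derive cover(c,b) via R1 from cover(c,h), link(h,b)
round 2: derive cover(h,d) via R1 from cover(h,b), link(b,d)
round 2: derive cover(j,h) via R1 from cover(j,c), link(c,h)
round 2: derive conn(c,b) via R3 from conn(c,h), conn(h,b)
round 2: derive conn(h,d) via R3 from conn(h,b), conn(b,d)
round 2: derive conn(j,h) via R3 from conn(j,c), conn(c,h)
round 3: derive cover(c,d) via R1 from cover(c,b), link(b,d)
round 3: derive cover(j,b) via R1 from cover(j,h), link(h,b)
round 3: derive conn(c,d) via R3 from conn(c,b), conn(b,d)
round 3: derive conn(j,b) via R3 from conn(j,c), conn(c,b)
round 3: derive conn(j,d) via R3 from conn(j,h), conn(h,d)
round 4: derive cover(j,d) via R1 from cover(j,b), link(b,d)

yes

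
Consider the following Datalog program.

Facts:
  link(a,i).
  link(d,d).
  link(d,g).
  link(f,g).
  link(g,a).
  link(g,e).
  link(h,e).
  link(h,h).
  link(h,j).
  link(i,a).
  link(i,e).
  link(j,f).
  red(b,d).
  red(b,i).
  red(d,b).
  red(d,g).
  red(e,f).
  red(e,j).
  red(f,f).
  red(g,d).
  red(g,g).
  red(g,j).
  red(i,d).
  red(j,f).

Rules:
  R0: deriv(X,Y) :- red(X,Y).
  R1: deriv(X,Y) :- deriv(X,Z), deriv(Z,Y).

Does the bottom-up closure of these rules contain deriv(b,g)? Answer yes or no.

yes

round 1: derive deriv(b,d) via R0 from red(b,d)
round 1: derive deriv(b,i) via R0 from red(b,i)
round 1: derive deriv(d,b) via R0 from red(d,b)
round 1: derive deriv(d,g) via R0 from red(d,g)
round 1: derive deriv(e,f) via R0 from red(e,f)
round 1: derive deriv(e,j) via R0 from red(e,j)
round 1: derive deriv(f,f) via R0 from red(f,f)
round 1: derive deriv(g,d) via R0 from red(g,d)
round 1: derive deriv(g,g) via R0 from red(g,g)
round 1: derive deriv(g,j) via R0 from red(g,j)
round 1: derive deriv(i,d) via R0 from red(i,d)
round 1: derive deriv(j,f) via R0 from red(j,f)
round 2: derive deriv(b,b) via R1 from deriv(b,d), deriv(d,b)
round 2: derive deriv(b,g) via R1 from deriv(b,d), deriv(d,g)
round 2: derive deriv(d,d) via R1 from deriv(d,b), deriv(b,d)
round 2: derive deriv(d,i) via R1 from deriv(d,b), deriv(b,i)
round 2: derive deriv(d,j) via R1 from deriv(d,g), deriv(g,j)
round 2: derive deriv(g,b) via R1 from deriv(g,d), deriv(d,b)
round 2: derive deriv(g,f) via R1 from deriv(g,j), deriv(j,f)
round 2: derive deriv(i,b) via R1 from deriv(i,d), deriv(d,b)
round 2: derive deriv(i,g) via R1 from deriv(i,d), deriv(d,g)
round 3: derive deriv(b,f) via R1 from deriv(b,g), deriv(g,f)
round 3: derive deriv(b,j) via R1 from deriv(b,d), deriv(d,j)
round 3: derive deriv(d,f) via R1 from deriv(d,g), deriv(g,f)
round 3: derive deriv(g,i) via R1 from deriv(g,b), deriv(b,i)
round 3: derive deriv(i,f) via R1 from deriv(i,g), deriv(g,f)
round 3: derive deriv(i,i) via R1 from deriv(i,b), deriv(b,i)
round 3: derive deriv(i,j) via R1 from deriv(i,d), deriv(d,j)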